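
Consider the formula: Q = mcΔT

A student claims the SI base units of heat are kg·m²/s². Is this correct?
Units of each symbol in Q = mcΔT:
  m (mass): kg
  c (specific heat capacity, in J/(kg·K)): m²/(s²·K)
  ΔT (temperature change): K

Multiplying the contributions: [kg] · [m²/(s²·K)] · [K]
Adding exponents of each base unit: kg: 1, m: 2, s: -2
SI base units of heat: kg·m²/s²

The claimed units kg·m²/s² match the derived units, so the claim is correct.

Answer: Yes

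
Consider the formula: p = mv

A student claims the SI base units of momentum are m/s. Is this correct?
Units of each symbol in p = mv:
  m (mass): kg
  v (velocity): m/s

Multiplying the contributions: [kg] · [m/s]
Adding exponents of each base unit: kg: 1, m: 1, s: -1
SI base units of momentum: kg·m/s

The claimed units m/s (exponents m: 1, s: -1) do not match the derived units kg·m/s (exponents kg: 1, m: 1, s: -1), so the claim is incorrect.

Answer: No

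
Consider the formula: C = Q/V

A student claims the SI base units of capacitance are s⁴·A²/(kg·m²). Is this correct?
Units of each symbol in C = Q/V:
  Q (charge, in coulombs): s·A
  V (voltage, in volts): kg·m²/(s³·A)  → in the denominator, contributes s³·A/(kg·m²)

Multiplying the contributions: [s·A] · [s³·A/(kg·m²)]
Adding exponents of each base unit: kg: -1, m: -2, s: 4, A: 2
SI base units of capacitance: s⁴·A²/(kg·m²)

The claimed units s⁴·A²/(kg·m²) match the derived units, so the claim is correct.

Answer: Yes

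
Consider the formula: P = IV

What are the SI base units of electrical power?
Units of each symbol in P = IV:
  I (current): A
  V (voltage, in volts): kg·m²/(s³·A)

Multiplying the contributions: [A] · [kg·m²/(s³·A)]
Adding exponents of each base unit: kg: 1, m: 2, s: -3
SI base units of electrical power: kg·m²/s³

Answer: kg·m²/s³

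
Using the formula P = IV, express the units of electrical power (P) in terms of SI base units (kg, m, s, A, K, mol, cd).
Units of each symbol in P = IV:
  I (current): A
  V (voltage, in volts): kg·m²/(s³·A)

Multiplying the contributions: [A] · [kg·m²/(s³·A)]
Adding exponents of each base unit: kg: 1, m: 2, s: -3
SI base units of electrical power: kg·m²/s³

Answer: kg·m²/s³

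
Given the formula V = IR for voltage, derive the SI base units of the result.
Units of each symbol in V = IR:
  I (current): A
  R (resistance, in ohms): kg·m²/(s³·A²)

Multiplying the contributions: [A] · [kg·m²/(s³·A²)]
Adding exponents of each base unit: kg: 1, m: 2, s: -3, A: -1
SI base units of voltage: kg·m²/(s³·A)

Answer: kg·m²/(s³·A)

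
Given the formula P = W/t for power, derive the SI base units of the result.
Units of each symbol in P = W/t:
  W (work): kg·m²/s²
  t (time): s  → in the denominator, contributes 1/s

Multiplying the contributions: [kg·m²/s²] · [1/s]
Adding exponents of each base unit: kg: 1, m: 2, s: -3
SI base units of power: kg·m²/s³

Answer: kg·m²/s³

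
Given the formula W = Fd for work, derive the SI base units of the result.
Units of each symbol in W = Fd:
  F (force): kg·m/s²
  d (displacement): m

Multiplying the contributions: [kg·m/s²] · [m]
Adding exponents of each base unit: kg: 1, m: 2, s: -2
SI base units of work: kg·m²/s²

Answer: kg·m²/s²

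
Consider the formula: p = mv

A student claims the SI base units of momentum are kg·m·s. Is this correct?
Units of each symbol in p = mv:
  m (mass): kg
  v (velocity): m/s

Multiplying the contributions: [kg] · [m/s]
Adding exponents of each base unit: kg: 1, m: 1, s: -1
SI base units of momentum: kg·m/s

The claimed units kg·m·s (exponents kg: 1, m: 1, s: 1) do not match the derived units kg·m/s (exponents kg: 1, m: 1, s: -1), so the claim is incorrect.

Answer: No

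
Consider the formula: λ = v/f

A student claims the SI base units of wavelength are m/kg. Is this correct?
Units of each symbol in λ = v/f:
  v (wave speed): m/s
  f (frequency): 1/s  → in the denominator, contributes s

Multiplying the contributions: [m/s] · [s]
Adding exponents of each base unit: m: 1
SI base units of wavelength: m

The claimed units m/kg (exponents kg: -1, m: 1) do not match the derived units m (exponents m: 1), so the claim is incorrect.

Answer: No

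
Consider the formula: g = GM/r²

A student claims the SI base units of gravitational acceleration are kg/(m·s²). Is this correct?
Units of each symbol in g = GM/r²:
  G (gravitational constant): m³/(kg·s²)
  M (mass): kg
  r (distance): m  → to the power 2 in the denominator, contributes 1/m²

Multiplying the contributions: [m³/(kg·s²)] · [kg] · [1/m²]
Adding exponents of each base unit: m: 1, s: -2
SI base units of gravitational acceleration: m/s²

The claimed units kg/(m·s²) (exponents kg: 1, m: -1, s: -2) do not match the derived units m/s² (exponents m: 1, s: -2), so the claim is incorrect.

Answer: No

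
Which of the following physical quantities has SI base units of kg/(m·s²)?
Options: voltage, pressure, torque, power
Checking the SI base units of each option:
  voltage (V = IR): kg·m²/(s³·A)  ✗
  pressure (P = F/A): kg/(m·s²)  ✓ matches
  torque (τ = Fr): kg·m²/s²  ✗
  power (P = W/t): kg·m²/s³  ✗

Only pressure has units kg/(m·s²).

Answer: pressure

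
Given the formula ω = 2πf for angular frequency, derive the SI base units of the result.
Units of each symbol in ω = 2πf:
  f (frequency): 1/s
  The factor 2π is dimensionless.

Multiplying the contributions: [1/s]
Adding exponents of each base unit: s: -1
SI base units of angular frequency: 1/s

Answer: 1/s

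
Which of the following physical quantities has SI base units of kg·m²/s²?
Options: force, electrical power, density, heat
Checking the SI base units of each option:
  force (F = ma): kg·m/s²  ✗
  electrical power (P = IV): kg·m²/s³  ✗
  density (ρ = m/V): kg/m³  ✗
  heat (Q = mcΔT): kg·m²/s²  ✓ matches

Only heat has units kg·m²/s².

Answer: heat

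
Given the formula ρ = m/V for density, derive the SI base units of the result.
Units of each symbol in ρ = m/V:
  m (mass): kg
  V (volume): m³  → in the denominator, contributes 1/m³

Multiplying the contributions: [kg] · [1/m³]
Adding exponents of each base unit: kg: 1, m: -3
SI base units of density: kg/m³

Answer: kg/m³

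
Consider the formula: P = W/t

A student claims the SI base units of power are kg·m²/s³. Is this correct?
Units of each symbol in P = W/t:
  W (work): kg·m²/s²
  t (time): s  → in the denominator, contributes 1/s

Multiplying the contributions: [kg·m²/s²] · [1/s]
Adding exponents of each base unit: kg: 1, m: 2, s: -3
SI base units of power: kg·m²/s³

The claimed units kg·m²/s³ match the derived units, so the claim is correct.

Answer: Yes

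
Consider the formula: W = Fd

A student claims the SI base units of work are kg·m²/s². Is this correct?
Units of each symbol in W = Fd:
  F (force): kg·m/s²
  d (displacement): m

Multiplying the contributions: [kg·m/s²] · [m]
Adding exponents of each base unit: kg: 1, m: 2, s: -2
SI base units of work: kg·m²/s²

The claimed units kg·m²/s² match the derived units, so the claim is correct.

Answer: Yes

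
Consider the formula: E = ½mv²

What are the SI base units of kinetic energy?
Units of each symbol in E = ½mv²:
  m (mass): kg
  v (speed): m/s  → to the power 2, contributes m²/s²
  The factor ½ is dimensionless.

Multiplying the contributions: [kg] · [m²/s²]
Adding exponents of each base unit: kg: 1, m: 2, s: -2
SI base units of kinetic energy: kg·m²/s²

Answer: kg·m²/s²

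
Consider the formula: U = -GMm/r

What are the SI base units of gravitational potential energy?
Units of each symbol in U = -GMm/r:
  G (gravitational constant): m³/(kg·s²)
  M (mass): kg
  m (mass): kg
  r (distance): m  → in the denominator, contributes 1/m
  The minus sign does not affect the units.

Multiplying the contributions: [m³/(kg·s²)] · [kg] · [kg] · [1/m]
Adding exponents of each base unit: kg: 1, m: 2, s: -2
SI base units of gravitational potential energy: kg·m²/s²

Answer: kg·m²/s²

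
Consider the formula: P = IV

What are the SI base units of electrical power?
Units of each symbol in P = IV:
  I (current): A
  V (voltage, in volts): kg·m²/(s³·A)

Multiplying the contributions: [A] · [kg·m²/(s³·A)]
Adding exponents of each base unit: kg: 1, m: 2, s: -3
SI base units of electrical power: kg·m²/s³

Answer: kg·m²/s³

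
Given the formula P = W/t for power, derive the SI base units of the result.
Units of each symbol in P = W/t:
  W (work): kg·m²/s²
  t (time): s  → in the denominator, contributes 1/s

Multiplying the contributions: [kg·m²/s²] · [1/s]
Adding exponents of each base unit: kg: 1, m: 2, s: -3
SI base units of power: kg·m²/s³

Answer: kg·m²/s³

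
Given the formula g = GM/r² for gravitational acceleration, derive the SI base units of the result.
Units of each symbol in g = GM/r²:
  G (gravitational constant): m³/(kg·s²)
  M (mass): kg
  r (distance): m  → to the power 2 in the denominator, contributes 1/m²

Multiplying the contributions: [m³/(kg·s²)] · [kg] · [1/m²]
Adding exponents of each base unit: m: 1, s: -2
SI base units of gravitational acceleration: m/s²

Answer: m/s²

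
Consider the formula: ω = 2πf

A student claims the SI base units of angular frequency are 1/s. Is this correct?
Units of each symbol in ω = 2πf:
  f (frequency): 1/s
  The factor 2π is dimensionless.

Multiplying the contributions: [1/s]
Adding exponents of each base unit: s: -1
SI base units of angular frequency: 1/s

The claimed units 1/s match the derived units, so the claim is correct.

Answer: Yes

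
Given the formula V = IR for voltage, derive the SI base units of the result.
Units of each symbol in V = IR:
  I (current): A
  R (resistance, in ohms): kg·m²/(s³·A²)

Multiplying the contributions: [A] · [kg·m²/(s³·A²)]
Adding exponents of each base unit: kg: 1, m: 2, s: -3, A: -1
SI base units of voltage: kg·m²/(s³·A)

Answer: kg·m²/(s³·A)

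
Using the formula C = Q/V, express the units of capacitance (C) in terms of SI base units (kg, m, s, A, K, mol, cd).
Units of each symbol in C = Q/V:
  Q (charge, in coulombs): s·A
  V (voltage, in volts): kg·m²/(s³·A)  → in the denominator, contributes s³·A/(kg·m²)

Multiplying the contributions: [s·A] · [s³·A/(kg·m²)]
Adding exponents of each base unit: kg: -1, m: -2, s: 4, A: 2
SI base units of capacitance: s⁴·A²/(kg·m²)

Answer: s⁴·A²/(kg·m²)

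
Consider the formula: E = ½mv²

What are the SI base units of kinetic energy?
Units of each symbol in E = ½mv²:
  m (mass): kg
  v (speed): m/s  → to the power 2, contributes m²/s²
  The factor ½ is dimensionless.

Multiplying the contributions: [kg] · [m²/s²]
Adding exponents of each base unit: kg: 1, m: 2, s: -2
SI base units of kinetic energy: kg·m²/s²

Answer: kg·m²/s²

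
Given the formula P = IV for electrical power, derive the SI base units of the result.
Units of each symbol in P = IV:
  I (current): A
  V (voltage, in volts): kg·m²/(s³·A)

Multiplying the contributions: [A] · [kg·m²/(s³·A)]
Adding exponents of each base unit: kg: 1, m: 2, s: -3
SI base units of electrical power: kg·m²/s³

Answer: kg·m²/s³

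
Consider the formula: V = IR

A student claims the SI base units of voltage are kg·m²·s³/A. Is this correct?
Units of each symbol in V = IR:
  I (current): A
  R (resistance, in ohms): kg·m²/(s³·A²)

Multiplying the contributions: [A] · [kg·m²/(s³·A²)]
Adding exponents of each base unit: kg: 1, m: 2, s: -3, A: -1
SI base units of voltage: kg·m²/(s³·A)

The claimed units kg·m²·s³/A (exponents kg: 1, m: 2, s: 3, A: -1) do not match the derived units kg·m²/(s³·A) (exponents kg: 1, m: 2, s: -3, A: -1), so the claim is incorrect.

Answer: No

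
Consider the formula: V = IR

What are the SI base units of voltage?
Units of each symbol in V = IR:
  I (current): A
  R (resistance, in ohms): kg·m²/(s³·A²)

Multiplying the contributions: [A] · [kg·m²/(s³·A²)]
Adding exponents of each base unit: kg: 1, m: 2, s: -3, A: -1
SI base units of voltage: kg·m²/(s³·A)

Answer: kg·m²/(s³·A)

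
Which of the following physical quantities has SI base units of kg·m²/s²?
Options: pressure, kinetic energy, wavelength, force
Checking the SI base units of each option:
  pressure (P = F/A): kg/(m·s²)  ✗
  kinetic energy (E = ½mv²): kg·m²/s²  ✓ matches
  wavelength (λ = v/f): m  ✗
  force (F = ma): kg·m/s²  ✗

Only kinetic energy has units kg·m²/s².

Answer: kinetic energy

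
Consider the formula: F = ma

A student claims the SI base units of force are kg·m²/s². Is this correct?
Units of each symbol in F = ma:
  m (mass): kg
  a (acceleration): m/s²

Multiplying the contributions: [kg] · [m/s²]
Adding exponents of each base unit: kg: 1, m: 1, s: -2
SI base units of force: kg·m/s²

The claimed units kg·m²/s² (exponents kg: 1, m: 2, s: -2) do not match the derived units kg·m/s² (exponents kg: 1, m: 1, s: -2), so the claim is incorrect.

Answer: No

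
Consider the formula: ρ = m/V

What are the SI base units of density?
Units of each symbol in ρ = m/V:
  m (mass): kg
  V (volume): m³  → in the denominator, contributes 1/m³

Multiplying the contributions: [kg] · [1/m³]
Adding exponents of each base unit: kg: 1, m: -3
SI base units of density: kg/m³

Answer: kg/m³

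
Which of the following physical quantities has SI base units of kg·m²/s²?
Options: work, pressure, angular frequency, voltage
Checking the SI base units of each option:
  work (W = Fd): kg·m²/s²  ✓ matches
  pressure (P = F/A): kg/(m·s²)  ✗
  angular frequency (ω = 2πf): 1/s  ✗
  voltage (V = IR): kg·m²/(s³·A)  ✗

Only work has units kg·m²/s².

Answer: work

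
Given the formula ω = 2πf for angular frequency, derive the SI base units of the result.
Units of each symbol in ω = 2πf:
  f (frequency): 1/s
  The factor 2π is dimensionless.

Multiplying the contributions: [1/s]
Adding exponents of each base unit: s: -1
SI base units of angular frequency: 1/s

Answer: 1/s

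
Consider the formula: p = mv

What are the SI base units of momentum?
Units of each symbol in p = mv:
  m (mass): kg
  v (velocity): m/s

Multiplying the contributions: [kg] · [m/s]
Adding exponents of each base unit: kg: 1, m: 1, s: -1
SI base units of momentum: kg·m/s

Answer: kg·m/s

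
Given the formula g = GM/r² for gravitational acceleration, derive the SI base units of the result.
Units of each symbol in g = GM/r²:
  G (gravitational constant): m³/(kg·s²)
  M (mass): kg
  r (distance): m  → to the power 2 in the denominator, contributes 1/m²

Multiplying the contributions: [m³/(kg·s²)] · [kg] · [1/m²]
Adding exponents of each base unit: m: 1, s: -2
SI base units of gravitational acceleration: m/s²

Answer: m/s²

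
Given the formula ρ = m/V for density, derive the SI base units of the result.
Units of each symbol in ρ = m/V:
  m (mass): kg
  V (volume): m³  → in the denominator, contributes 1/m³

Multiplying the contributions: [kg] · [1/m³]
Adding exponents of each base unit: kg: 1, m: -3
SI base units of density: kg/m³

Answer: kg/m³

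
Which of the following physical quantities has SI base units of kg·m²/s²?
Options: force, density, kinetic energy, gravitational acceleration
Checking the SI base units of each option:
  force (F = ma): kg·m/s²  ✗
  density (ρ = m/V): kg/m³  ✗
  kinetic energy (E = ½mv²): kg·m²/s²  ✓ matches
  gravitational acceleration (g = GM/r²): m/s²  ✗

Only kinetic energy has units kg·m²/s².

Answer: kinetic energy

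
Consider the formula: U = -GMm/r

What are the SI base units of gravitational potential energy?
Units of each symbol in U = -GMm/r:
  G (gravitational constant): m³/(kg·s²)
  M (mass): kg
  m (mass): kg
  r (distance): m  → in the denominator, contributes 1/m
  The minus sign does not affect the units.

Multiplying the contributions: [m³/(kg·s²)] · [kg] · [kg] · [1/m]
Adding exponents of each base unit: kg: 1, m: 2, s: -2
SI base units of gravitational potential energy: kg·m²/s²

Answer: kg·m²/s²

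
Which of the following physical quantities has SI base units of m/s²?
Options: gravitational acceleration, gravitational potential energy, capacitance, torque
Checking the SI base units of each option:
  gravitational acceleration (g = GM/r²): m/s²  ✓ matches
  gravitational potential energy (U = -GMm/r): kg·m²/s²  ✗
  capacitance (C = Q/V): s⁴·A²/(kg·m²)  ✗
  torque (τ = Fr): kg·m²/s²  ✗

Only gravitational acceleration has units m/s².

Answer: gravitational acceleration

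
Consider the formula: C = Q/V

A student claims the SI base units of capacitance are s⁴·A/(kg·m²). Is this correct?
Units of each symbol in C = Q/V:
  Q (charge, in coulombs): s·A
  V (voltage, in volts): kg·m²/(s³·A)  → in the denominator, contributes s³·A/(kg·m²)

Multiplying the contributions: [s·A] · [s³·A/(kg·m²)]
Adding exponents of each base unit: kg: -1, m: -2, s: 4, A: 2
SI base units of capacitance: s⁴·A²/(kg·m²)

The claimed units s⁴·A/(kg·m²) (exponents kg: -1, m: -2, s: 4, A: 1) do not match the derived units s⁴·A²/(kg·m²) (exponents kg: -1, m: -2, s: 4, A: 2), so the claim is incorrect.

Answer: No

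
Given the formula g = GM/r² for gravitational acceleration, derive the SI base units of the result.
Units of each symbol in g = GM/r²:
  G (gravitational constant): m³/(kg·s²)
  M (mass): kg
  r (distance): m  → to the power 2 in the denominator, contributes 1/m²

Multiplying the contributions: [m³/(kg·s²)] · [kg] · [1/m²]
Adding exponents of each base unit: m: 1, s: -2
SI base units of gravitational acceleration: m/s²

Answer: m/s²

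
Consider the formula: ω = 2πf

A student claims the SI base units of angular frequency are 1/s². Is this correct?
Units of each symbol in ω = 2πf:
  f (frequency): 1/s
  The factor 2π is dimensionless.

Multiplying the contributions: [1/s]
Adding exponents of each base unit: s: -1
SI base units of angular frequency: 1/s

The claimed units 1/s² (exponents s: -2) do not match the derived units 1/s (exponents s: -1), so the claim is incorrect.

Answer: No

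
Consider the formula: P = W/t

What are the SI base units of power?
Units of each symbol in P = W/t:
  W (work): kg·m²/s²
  t (time): s  → in the denominator, contributes 1/s

Multiplying the contributions: [kg·m²/s²] · [1/s]
Adding exponents of each base unit: kg: 1, m: 2, s: -3
SI base units of power: kg·m²/s³

Answer: kg·m²/s³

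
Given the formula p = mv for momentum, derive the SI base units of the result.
Units of each symbol in p = mv:
  m (mass): kg
  v (velocity): m/s

Multiplying the contributions: [kg] · [m/s]
Adding exponents of each base unit: kg: 1, m: 1, s: -1
SI base units of momentum: kg·m/s

Answer: kg·m/s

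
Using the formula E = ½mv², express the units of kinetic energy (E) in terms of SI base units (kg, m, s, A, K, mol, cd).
Units of each symbol in E = ½mv²:
  m (mass): kg
  v (speed): m/s  → to the power 2, contributes m²/s²
  The factor ½ is dimensionless.

Multiplying the contributions: [kg] · [m²/s²]
Adding exponents of each base unit: kg: 1, m: 2, s: -2
SI base units of kinetic energy: kg·m²/s²

Answer: kg·m²/s²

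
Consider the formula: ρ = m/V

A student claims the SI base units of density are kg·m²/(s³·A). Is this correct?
Units of each symbol in ρ = m/V:
  m (mass): kg
  V (volume): m³  → in the denominator, contributes 1/m³

Multiplying the contributions: [kg] · [1/m³]
Adding exponents of each base unit: kg: 1, m: -3
SI base units of density: kg/m³

The claimed units kg·m²/(s³·A) (exponents kg: 1, m: 2, s: -3, A: -1) do not match the derived units kg/m³ (exponents kg: 1, m: -3), so the claim is incorrect.

Answer: No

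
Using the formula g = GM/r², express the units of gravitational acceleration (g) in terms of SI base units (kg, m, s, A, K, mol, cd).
Units of each symbol in g = GM/r²:
  G (gravitational constant): m³/(kg·s²)
  M (mass): kg
  r (distance): m  → to the power 2 in the denominator, contributes 1/m²

Multiplying the contributions: [m³/(kg·s²)] · [kg] · [1/m²]
Adding exponents of each base unit: m: 1, s: -2
SI base units of gravitational acceleration: m/s²

Answer: m/s²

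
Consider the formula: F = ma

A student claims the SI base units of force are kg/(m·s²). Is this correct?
Units of each symbol in F = ma:
  m (mass): kg
  a (acceleration): m/s²

Multiplying the contributions: [kg] · [m/s²]
Adding exponents of each base unit: kg: 1, m: 1, s: -2
SI base units of force: kg·m/s²

The claimed units kg/(m·s²) (exponents kg: 1, m: -1, s: -2) do not match the derived units kg·m/s² (exponents kg: 1, m: 1, s: -2), so the claim is incorrect.

Answer: No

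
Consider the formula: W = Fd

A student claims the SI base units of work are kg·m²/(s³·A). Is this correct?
Units of each symbol in W = Fd:
  F (force): kg·m/s²
  d (displacement): m

Multiplying the contributions: [kg·m/s²] · [m]
Adding exponents of each base unit: kg: 1, m: 2, s: -2
SI base units of work: kg·m²/s²

The claimed units kg·m²/(s³·A) (exponents kg: 1, m: 2, s: -3, A: -1) do not match the derived units kg·m²/s² (exponents kg: 1, m: 2, s: -2), so the claim is incorrect.

Answer: No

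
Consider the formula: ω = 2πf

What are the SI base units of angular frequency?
Units of each symbol in ω = 2πf:
  f (frequency): 1/s
  The factor 2π is dimensionless.

Multiplying the contributions: [1/s]
Adding exponents of each base unit: s: -1
SI base units of angular frequency: 1/s

Answer: 1/s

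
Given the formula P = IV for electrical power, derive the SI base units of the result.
Units of each symbol in P = IV:
  I (current): A
  V (voltage, in volts): kg·m²/(s³·A)

Multiplying the contributions: [A] · [kg·m²/(s³·A)]
Adding exponents of each base unit: kg: 1, m: 2, s: -3
SI base units of electrical power: kg·m²/s³

Answer: kg·m²/s³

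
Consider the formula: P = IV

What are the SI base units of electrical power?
Units of each symbol in P = IV:
  I (current): A
  V (voltage, in volts): kg·m²/(s³·A)

Multiplying the contributions: [A] · [kg·m²/(s³·A)]
Adding exponents of each base unit: kg: 1, m: 2, s: -3
SI base units of electrical power: kg·m²/s³

Answer: kg·m²/s³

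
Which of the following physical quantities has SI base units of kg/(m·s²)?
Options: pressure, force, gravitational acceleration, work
Checking the SI base units of each option:
  pressure (P = F/A): kg/(m·s²)  ✓ matches
  force (F = ma): kg·m/s²  ✗
  gravitational acceleration (g = GM/r²): m/s²  ✗
  work (W = Fd): kg·m²/s²  ✗

Only pressure has units kg/(m·s²).

Answer: pressure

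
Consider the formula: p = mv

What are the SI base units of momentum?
Units of each symbol in p = mv:
  m (mass): kg
  v (velocity): m/s

Multiplying the contributions: [kg] · [m/s]
Adding exponents of each base unit: kg: 1, m: 1, s: -1
SI base units of momentum: kg·m/s

Answer: kg·m/s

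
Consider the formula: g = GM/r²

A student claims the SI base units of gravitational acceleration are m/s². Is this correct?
Units of each symbol in g = GM/r²:
  G (gravitational constant): m³/(kg·s²)
  M (mass): kg
  r (distance): m  → to the power 2 in the denominator, contributes 1/m²

Multiplying the contributions: [m³/(kg·s²)] · [kg] · [1/m²]
Adding exponents of each base unit: m: 1, s: -2
SI base units of gravitational acceleration: m/s²

The claimed units m/s² match the derived units, so the claim is correct.

Answer: Yes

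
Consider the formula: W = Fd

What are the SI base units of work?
Units of each symbol in W = Fd:
  F (force): kg·m/s²
  d (displacement): m

Multiplying the contributions: [kg·m/s²] · [m]
Adding exponents of each base unit: kg: 1, m: 2, s: -2
SI base units of work: kg·m²/s²

Answer: kg·m²/s²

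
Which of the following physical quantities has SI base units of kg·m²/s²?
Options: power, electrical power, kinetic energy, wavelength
Checking the SI base units of each option:
  power (P = W/t): kg·m²/s³  ✗
  electrical power (P = IV): kg·m²/s³  ✗
  kinetic energy (E = ½mv²): kg·m²/s²  ✓ matches
  wavelength (λ = v/f): m  ✗

Only kinetic energy has units kg·m²/s².

Answer: kinetic energy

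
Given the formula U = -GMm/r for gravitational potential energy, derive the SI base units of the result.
Units of each symbol in U = -GMm/r:
  G (gravitational constant): m³/(kg·s²)
  M (mass): kg
  m (mass): kg
  r (distance): m  → in the denominator, contributes 1/m
  The minus sign does not affect the units.

Multiplying the contributions: [m³/(kg·s²)] · [kg] · [kg] · [1/m]
Adding exponents of each base unit: kg: 1, m: 2, s: -2
SI base units of gravitational potential energy: kg·m²/s²

Answer: kg·m²/s²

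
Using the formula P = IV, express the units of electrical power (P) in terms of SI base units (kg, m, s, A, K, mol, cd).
Units of each symbol in P = IV:
  I (current): A
  V (voltage, in volts): kg·m²/(s³·A)

Multiplying the contributions: [A] · [kg·m²/(s³·A)]
Adding exponents of each base unit: kg: 1, m: 2, s: -3
SI base units of electrical power: kg·m²/s³

Answer: kg·m²/s³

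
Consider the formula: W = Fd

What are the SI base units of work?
Units of each symbol in W = Fd:
  F (force): kg·m/s²
  d (displacement): m

Multiplying the contributions: [kg·m/s²] · [m]
Adding exponents of each base unit: kg: 1, m: 2, s: -2
SI base units of work: kg·m²/s²

Answer: kg·m²/s²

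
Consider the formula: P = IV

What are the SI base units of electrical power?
Units of each symbol in P = IV:
  I (current): A
  V (voltage, in volts): kg·m²/(s³·A)

Multiplying the contributions: [A] · [kg·m²/(s³·A)]
Adding exponents of each base unit: kg: 1, m: 2, s: -3
SI base units of electrical power: kg·m²/s³

Answer: kg·m²/s³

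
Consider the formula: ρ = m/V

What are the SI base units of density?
Units of each symbol in ρ = m/V:
  m (mass): kg
  V (volume): m³  → in the denominator, contributes 1/m³

Multiplying the contributions: [kg] · [1/m³]
Adding exponents of each base unit: kg: 1, m: -3
SI base units of density: kg/m³

Answer: kg/m³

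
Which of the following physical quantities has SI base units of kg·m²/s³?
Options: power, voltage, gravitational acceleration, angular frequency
Checking the SI base units of each option:
  power (P = W/t): kg·m²/s³  ✓ matches
  voltage (V = IR): kg·m²/(s³·A)  ✗
  gravitational acceleration (g = GM/r²): m/s²  ✗
  angular frequency (ω = 2πf): 1/s  ✗

Only power has units kg·m²/s³.

Answer: power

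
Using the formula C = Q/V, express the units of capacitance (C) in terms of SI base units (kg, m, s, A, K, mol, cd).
Units of each symbol in C = Q/V:
  Q (charge, in coulombs): s·A
  V (voltage, in volts): kg·m²/(s³·A)  → in the denominator, contributes s³·A/(kg·m²)

Multiplying the contributions: [s·A] · [s³·A/(kg·m²)]
Adding exponents of each base unit: kg: -1, m: -2, s: 4, A: 2
SI base units of capacitance: s⁴·A²/(kg·m²)

Answer: s⁴·A²/(kg·m²)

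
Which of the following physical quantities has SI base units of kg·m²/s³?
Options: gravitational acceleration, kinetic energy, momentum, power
Checking the SI base units of each option:
  gravitational acceleration (g = GM/r²): m/s²  ✗
  kinetic energy (E = ½mv²): kg·m²/s²  ✗
  momentum (p = mv): kg·m/s  ✗
  power (P = W/t): kg·m²/s³  ✓ matches

Only power has units kg·m²/s³.

Answer: power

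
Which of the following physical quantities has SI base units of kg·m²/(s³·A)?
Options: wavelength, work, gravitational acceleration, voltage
Checking the SI base units of each option:
  wavelength (λ = v/f): m  ✗
  work (W = Fd): kg·m²/s²  ✗
  gravitational acceleration (g = GM/r²): m/s²  ✗
  voltage (V = IR): kg·m²/(s³·A)  ✓ matches

Only voltage has units kg·m²/(s³·A).

Answer: voltage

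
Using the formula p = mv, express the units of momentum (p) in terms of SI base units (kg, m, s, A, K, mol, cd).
Units of each symbol in p = mv:
  m (mass): kg
  v (velocity): m/s

Multiplying the contributions: [kg] · [m/s]
Adding exponents of each base unit: kg: 1, m: 1, s: -1
SI base units of momentum: kg·m/s

Answer: kg·m/s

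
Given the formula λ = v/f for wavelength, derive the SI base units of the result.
Units of each symbol in λ = v/f:
  v (wave speed): m/s
  f (frequency): 1/s  → in the denominator, contributes s

Multiplying the contributions: [m/s] · [s]
Adding exponents of each base unit: m: 1
SI base units of wavelength: m

Answer: m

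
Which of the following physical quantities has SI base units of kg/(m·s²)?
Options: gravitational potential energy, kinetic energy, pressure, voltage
Checking the SI base units of each option:
  gravitational potential energy (U = -GMm/r): kg·m²/s²  ✗
  kinetic energy (E = ½mv²): kg·m²/s²  ✗
  pressure (P = F/A): kg/(m·s²)  ✓ matches
  voltage (V = IR): kg·m²/(s³·A)  ✗

Only pressure has units kg/(m·s²).

Answer: pressure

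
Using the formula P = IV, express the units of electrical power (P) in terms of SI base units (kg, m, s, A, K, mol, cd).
Units of each symbol in P = IV:
  I (current): A
  V (voltage, in volts): kg·m²/(s³·A)

Multiplying the contributions: [A] · [kg·m²/(s³·A)]
Adding exponents of each base unit: kg: 1, m: 2, s: -3
SI base units of electrical power: kg·m²/s³

Answer: kg·m²/s³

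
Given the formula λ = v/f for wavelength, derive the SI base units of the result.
Units of each symbol in λ = v/f:
  v (wave speed): m/s
  f (frequency): 1/s  → in the denominator, contributes s

Multiplying the contributions: [m/s] · [s]
Adding exponents of each base unit: m: 1
SI base units of wavelength: m

Answer: m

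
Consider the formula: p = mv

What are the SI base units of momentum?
Units of each symbol in p = mv:
  m (mass): kg
  v (velocity): m/s

Multiplying the contributions: [kg] · [m/s]
Adding exponents of each base unit: kg: 1, m: 1, s: -1
SI base units of momentum: kg·m/s

Answer: kg·m/s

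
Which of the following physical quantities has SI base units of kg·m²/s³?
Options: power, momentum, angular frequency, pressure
Checking the SI base units of each option:
  power (P = W/t): kg·m²/s³  ✓ matches
  momentum (p = mv): kg·m/s  ✗
  angular frequency (ω = 2πf): 1/s  ✗
  pressure (P = F/A): kg/(m·s²)  ✗

Only power has units kg·m²/s³.

Answer: power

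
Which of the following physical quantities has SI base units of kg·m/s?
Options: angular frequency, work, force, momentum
Checking the SI base units of each option:
  angular frequency (ω = 2πf): 1/s  ✗
  work (W = Fd): kg·m²/s²  ✗
  force (F = ma): kg·m/s²  ✗
  momentum (p = mv): kg·m/s  ✓ matches

Only momentum has units kg·m/s.

Answer: momentum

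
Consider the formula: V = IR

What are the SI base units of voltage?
Units of each symbol in V = IR:
  I (current): A
  R (resistance, in ohms): kg·m²/(s³·A²)

Multiplying the contributions: [A] · [kg·m²/(s³·A²)]
Adding exponents of each base unit: kg: 1, m: 2, s: -3, A: -1
SI base units of voltage: kg·m²/(s³·A)

Answer: kg·m²/(s³·A)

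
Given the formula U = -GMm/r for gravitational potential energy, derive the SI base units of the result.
Units of each symbol in U = -GMm/r:
  G (gravitational constant): m³/(kg·s²)
  M (mass): kg
  m (mass): kg
  r (distance): m  → in the denominator, contributes 1/m
  The minus sign does not affect the units.

Multiplying the contributions: [m³/(kg·s²)] · [kg] · [kg] · [1/m]
Adding exponents of each base unit: kg: 1, m: 2, s: -2
SI base units of gravitational potential energy: kg·m²/s²

Answer: kg·m²/s²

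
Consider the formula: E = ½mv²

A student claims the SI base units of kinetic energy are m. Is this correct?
Units of each symbol in E = ½mv²:
  m (mass): kg
  v (speed): m/s  → to the power 2, contributes m²/s²
  The factor ½ is dimensionless.

Multiplying the contributions: [kg] · [m²/s²]
Adding exponents of each base unit: kg: 1, m: 2, s: -2
SI base units of kinetic energy: kg·m²/s²

The claimed units m (exponents m: 1) do not match the derived units kg·m²/s² (exponents kg: 1, m: 2, s: -2), so the claim is incorrect.

Answer: No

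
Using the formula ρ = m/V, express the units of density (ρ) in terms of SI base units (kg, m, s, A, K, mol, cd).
Units of each symbol in ρ = m/V:
  m (mass): kg
  V (volume): m³  → in the denominator, contributes 1/m³

Multiplying the contributions: [kg] · [1/m³]
Adding exponents of each base unit: kg: 1, m: -3
SI base units of density: kg/m³

Answer: kg/m³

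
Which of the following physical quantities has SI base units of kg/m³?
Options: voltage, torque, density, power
Checking the SI base units of each option:
  voltage (V = IR): kg·m²/(s³·A)  ✗
  torque (τ = Fr): kg·m²/s²  ✗
  density (ρ = m/V): kg/m³  ✓ matches
  power (P = W/t): kg·m²/s³  ✗

Only density has units kg/m³.

Answer: density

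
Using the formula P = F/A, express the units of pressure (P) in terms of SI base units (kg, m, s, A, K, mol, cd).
Units of each symbol in P = F/A:
  F (force): kg·m/s²
  A (area): m²  → in the denominator, contributes 1/m²

Multiplying the contributions: [kg·m/s²] · [1/m²]
Adding exponents of each base unit: kg: 1, m: -1, s: -2
SI base units of pressure: kg/(m·s²)

Answer: kg/(m·s²)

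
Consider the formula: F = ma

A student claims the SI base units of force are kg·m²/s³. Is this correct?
Units of each symbol in F = ma:
  m (mass): kg
  a (acceleration): m/s²

Multiplying the contributions: [kg] · [m/s²]
Adding exponents of each base unit: kg: 1, m: 1, s: -2
SI base units of force: kg·m/s²

The claimed units kg·m²/s³ (exponents kg: 1, m: 2, s: -3) do not match the derived units kg·m/s² (exponents kg: 1, m: 1, s: -2), so the claim is incorrect.

Answer: No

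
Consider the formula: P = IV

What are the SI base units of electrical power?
Units of each symbol in P = IV:
  I (current): A
  V (voltage, in volts): kg·m²/(s³·A)

Multiplying the contributions: [A] · [kg·m²/(s³·A)]
Adding exponents of each base unit: kg: 1, m: 2, s: -3
SI base units of electrical power: kg·m²/s³

Answer: kg·m²/s³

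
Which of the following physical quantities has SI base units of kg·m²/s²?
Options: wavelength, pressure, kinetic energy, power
Checking the SI base units of each option:
  wavelength (λ = v/f): m  ✗
  pressure (P = F/A): kg/(m·s²)  ✗
  kinetic energy (E = ½mv²): kg·m²/s²  ✓ matches
  power (P = W/t): kg·m²/s³  ✗

Only kinetic energy has units kg·m²/s².

Answer: kinetic energy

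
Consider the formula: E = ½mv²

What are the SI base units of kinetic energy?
Units of each symbol in E = ½mv²:
  m (mass): kg
  v (speed): m/s  → to the power 2, contributes m²/s²
  The factor ½ is dimensionless.

Multiplying the contributions: [kg] · [m²/s²]
Adding exponents of each base unit: kg: 1, m: 2, s: -2
SI base units of kinetic energy: kg·m²/s²

Answer: kg·m²/s²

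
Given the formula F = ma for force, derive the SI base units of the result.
Units of each symbol in F = ma:
  m (mass): kg
  a (acceleration): m/s²

Multiplying the contributions: [kg] · [m/s²]
Adding exponents of each base unit: kg: 1, m: 1, s: -2
SI base units of force: kg·m/s²

Answer: kg·m/s²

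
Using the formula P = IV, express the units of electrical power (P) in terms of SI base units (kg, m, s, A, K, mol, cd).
Units of each symbol in P = IV:
  I (current): A
  V (voltage, in volts): kg·m²/(s³·A)

Multiplying the contributions: [A] · [kg·m²/(s³·A)]
Adding exponents of each base unit: kg: 1, m: 2, s: -3
SI base units of electrical power: kg·m²/s³

Answer: kg·m²/s³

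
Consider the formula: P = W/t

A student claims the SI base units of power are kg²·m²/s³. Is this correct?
Units of each symbol in P = W/t:
  W (work): kg·m²/s²
  t (time): s  → in the denominator, contributes 1/s

Multiplying the contributions: [kg·m²/s²] · [1/s]
Adding exponents of each base unit: kg: 1, m: 2, s: -3
SI base units of power: kg·m²/s³

The claimed units kg²·m²/s³ (exponents kg: 2, m: 2, s: -3) do not match the derived units kg·m²/s³ (exponents kg: 1, m: 2, s: -3), so the claim is incorrect.

Answer: No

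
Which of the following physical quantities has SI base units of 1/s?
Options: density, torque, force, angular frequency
Checking the SI base units of each option:
  density (ρ = m/V): kg/m³  ✗
  torque (τ = Fr): kg·m²/s²  ✗
  force (F = ma): kg·m/s²  ✗
  angular frequency (ω = 2πf): 1/s  ✓ matches

Only angular frequency has units 1/s.

Answer: angular frequency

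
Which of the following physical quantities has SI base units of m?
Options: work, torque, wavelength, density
Checking the SI base units of each option:
  work (W = Fd): kg·m²/s²  ✗
  torque (τ = Fr): kg·m²/s²  ✗
  wavelength (λ = v/f): m  ✓ matches
  density (ρ = m/V): kg/m³  ✗

Only wavelength has units m.

Answer: wavelength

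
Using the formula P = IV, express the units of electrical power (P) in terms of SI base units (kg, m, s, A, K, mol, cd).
Units of each symbol in P = IV:
  I (current): A
  V (voltage, in volts): kg·m²/(s³·A)

Multiplying the contributions: [A] · [kg·m²/(s³·A)]
Adding exponents of each base unit: kg: 1, m: 2, s: -3
SI base units of electrical power: kg·m²/s³

Answer: kg·m²/s³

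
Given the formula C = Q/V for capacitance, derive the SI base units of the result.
Units of each symbol in C = Q/V:
  Q (charge, in coulombs): s·A
  V (voltage, in volts): kg·m²/(s³·A)  → in the denominator, contributes s³·A/(kg·m²)

Multiplying the contributions: [s·A] · [s³·A/(kg·m²)]
Adding exponents of each base unit: kg: -1, m: -2, s: 4, A: 2
SI base units of capacitance: s⁴·A²/(kg·m²)

Answer: s⁴·A²/(kg·m²)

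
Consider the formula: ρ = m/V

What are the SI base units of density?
Units of each symbol in ρ = m/V:
  m (mass): kg
  V (volume): m³  → in the denominator, contributes 1/m³

Multiplying the contributions: [kg] · [1/m³]
Adding exponents of each base unit: kg: 1, m: -3
SI base units of density: kg/m³

Answer: kg/m³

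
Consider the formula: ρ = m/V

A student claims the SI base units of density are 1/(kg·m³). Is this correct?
Units of each symbol in ρ = m/V:
  m (mass): kg
  V (volume): m³  → in the denominator, contributes 1/m³

Multiplying the contributions: [kg] · [1/m³]
Adding exponents of each base unit: kg: 1, m: -3
SI base units of density: kg/m³

The claimed units 1/(kg·m³) (exponents kg: -1, m: -3) do not match the derived units kg/m³ (exponents kg: 1, m: -3), so the claim is incorrect.

Answer: No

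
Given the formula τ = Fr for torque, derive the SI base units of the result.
Units of each symbol in τ = Fr:
  F (force): kg·m/s²
  r (lever arm): m

Multiplying the contributions: [kg·m/s²] · [m]
Adding exponents of each base unit: kg: 1, m: 2, s: -2
SI base units of torque: kg·m²/s²

Answer: kg·m²/s²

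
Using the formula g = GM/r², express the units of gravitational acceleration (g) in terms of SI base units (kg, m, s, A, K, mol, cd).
Units of each symbol in g = GM/r²:
  G (gravitational constant): m³/(kg·s²)
  M (mass): kg
  r (distance): m  → to the power 2 in the denominator, contributes 1/m²

Multiplying the contributions: [m³/(kg·s²)] · [kg] · [1/m²]
Adding exponents of each base unit: m: 1, s: -2
SI base units of gravitational acceleration: m/s²

Answer: m/s²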